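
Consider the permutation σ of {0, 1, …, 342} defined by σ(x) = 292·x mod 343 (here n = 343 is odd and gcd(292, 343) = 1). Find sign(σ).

-1

Trace 178: π^k(178) = [178, 183, 271, 242, 6, 37, 171] for k=0..6.
Cycle lengths of π_292 on ℤ/343ℤ: [294, 42, 6, 1]; 4 cycles in total.
sign(π) = (−1)^{n − #cycles} = (−1)^{343−4} = (−1)^339 = -1.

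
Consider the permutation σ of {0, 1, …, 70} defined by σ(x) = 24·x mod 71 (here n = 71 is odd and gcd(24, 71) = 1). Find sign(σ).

+1

Start at x=64: 64 → 45 → 15 → 5 → 49 → 40 → 37 → … (one orbit).
3 cycles of lengths [35, 35, 1].
sign(π) = (−1)^{n − #cycles} = (−1)^{71−3} = (−1)^68 = +1.
The Jacobi symbol (24|71) = +1 (Zolotarev) agrees.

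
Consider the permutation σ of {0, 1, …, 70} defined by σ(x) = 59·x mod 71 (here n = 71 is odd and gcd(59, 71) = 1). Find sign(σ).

-1

Orbit of 51 under x↦59x: [51, 27, 31, 54, 62, 37, 53]… (length divides ord_71(59)).
2 cycles of lengths [70, 1].
sign(π) = (−1)^{n − #cycles} = (−1)^{71−2} = (−1)^69 = -1.
The Jacobi symbol (59|71) = -1 (Zolotarev) agrees.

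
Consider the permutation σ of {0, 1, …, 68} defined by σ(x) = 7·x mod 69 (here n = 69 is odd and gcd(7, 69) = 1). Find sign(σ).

-1

Start at x=25: 25 → 37 → 52 → 19 → 64 → 34 → 31 → … (one orbit).
π_7 has 6 disjoint cycles with lengths [22, 22, 22, 1, 1, 1] on {0,…,68}.
n − c = 69 − 6 = 63; sign = (−1)^63 = -1.
Zolotarev: (7|69) = -1, matching the cycle-count sign.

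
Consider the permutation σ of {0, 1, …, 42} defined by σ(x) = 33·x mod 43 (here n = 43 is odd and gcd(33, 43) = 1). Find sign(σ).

-1

Start at x=22: 22 → 38 → 7 → 16 → 12 → 9 → 39 → … (one orbit).
The orbit structure of x ↦ 33x mod 43: 2 orbits of sizes [42, 1].
2 cycles on 43: each ℓ→(−1)^(ℓ−1), product (−1)^41 = -1.
The Jacobi symbol (33|43) = -1 (Zolotarev) agrees.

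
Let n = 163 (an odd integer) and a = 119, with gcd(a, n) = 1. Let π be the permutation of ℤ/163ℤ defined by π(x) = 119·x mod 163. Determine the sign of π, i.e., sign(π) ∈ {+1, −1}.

+1

Orbit of 38 under x↦119x: [38, 121, 55, 25, 41, 152, 158]… (length divides ord_163(119)).
Cycle type of π: 81×2 + 1; total 3 cycles.
sign(π) = (−1)^{n − #cycles} = (−1)^{163−3} = (−1)^160 = +1.
(119|163)_J = +1 (Zolotarev's lemma cross-check).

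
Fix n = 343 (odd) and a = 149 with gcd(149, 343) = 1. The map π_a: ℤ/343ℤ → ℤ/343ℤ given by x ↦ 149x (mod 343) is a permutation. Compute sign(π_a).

+1

Start at x=134: 134 → 72 → 95 → 92 → 331 → 270 → 99 → … (one orbit).
Decompose π into cycles: lengths [147, 147, 21, 21, 3, 3, 1] (7 cycles, including the fixed point 0).
With 7 cycles on 343 points, sign = (−1)^{343−7} = +1.
Via Zolotarev, sign(π_{149}) = (149|343) = +1.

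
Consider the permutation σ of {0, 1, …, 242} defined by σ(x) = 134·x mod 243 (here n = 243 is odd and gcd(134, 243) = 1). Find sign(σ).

-1

Start at x=107: 107 → 1 → 134 → 217 → 161 → 190 → 188 → … (one orbit).
The orbit structure of x ↦ 134x mod 243: 32 orbits of sizes [18, 18, 18, 18, 18, 18, 18, 18, 18, 6, 6, 6, 6, 6, 6, 6, 6, 6, 2, 2, 2, 2, 2, 2, 2, 2, 2, 2, 2, 2, 2, 1].
243 − 32 = 211 transpositions; sign(π) = (−1)^211 = -1.
(134|243)_J = -1 (Zolotarev's lemma cross-check).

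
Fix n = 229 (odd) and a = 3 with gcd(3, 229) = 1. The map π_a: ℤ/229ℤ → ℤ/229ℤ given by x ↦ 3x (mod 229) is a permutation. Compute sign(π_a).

Trace 173: π^k(173) = [173, 61, 183, 91, 44, 132, 167] for k=0..6.
5 cycles of lengths [57, 57, 57, 57, 1].
5 cycles on 229: each ℓ→(−1)^(ℓ−1), product (−1)^224 = +1.

+1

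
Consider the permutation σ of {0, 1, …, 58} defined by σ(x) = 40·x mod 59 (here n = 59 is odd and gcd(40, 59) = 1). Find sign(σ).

Start at x=22: 22 → 54 → 36 → 24 → 16 → 50 → 53 → … (one orbit).
Cycle lengths of π_40 on ℤ/59ℤ: [58, 1]; 2 cycles in total.
With 2 cycles on 59 points, sign = (−1)^{59−2} = -1.
The Jacobi symbol (40|59) = -1 (Zolotarev) agrees.

-1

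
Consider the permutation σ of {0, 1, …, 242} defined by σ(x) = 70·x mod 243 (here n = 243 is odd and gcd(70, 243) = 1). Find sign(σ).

+1

Trace 70: π^k(70) = [70, 40, 127, 142, 220, 91, 52] for k=0..6.
Cycle type of π: 81×2 + 27×2 + 9×2 + 3×2 + 1×3; total 11 cycles.
Σ(ℓ_i−1) = 243−11 = 232; sign = (−1)^232 = +1.
Via Zolotarev, sign(π_{70}) = (70|243) = +1.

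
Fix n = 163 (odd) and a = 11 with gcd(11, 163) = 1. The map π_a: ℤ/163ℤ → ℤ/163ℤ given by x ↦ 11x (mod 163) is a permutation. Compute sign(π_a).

Start at x=115: 115 → 124 → 60 → 8 → 88 → 153 → 53 → … (one orbit).
π_11 has 2 disjoint cycles with lengths [162, 1] on {0,…,162}.
With 2 cycles on 163 points, sign = (−1)^{163−2} = -1.
Check: (11/163) = -1 by Zolotarev.

-1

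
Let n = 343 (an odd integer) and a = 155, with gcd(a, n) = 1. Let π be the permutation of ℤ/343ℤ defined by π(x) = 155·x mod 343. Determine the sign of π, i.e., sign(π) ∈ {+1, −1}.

Trace 78: π^k(78) = [78, 85, 141, 246, 57, 260, 169] for k=0..6.
19 cycles of lengths [49, 49, 49, 49, 49, 49, 7, 7, 7, 7, 7, 7, 1, 1, 1, 1, 1, 1, 1].
sign(π) = (−1)^{n − #cycles} = (−1)^{343−19} = (−1)^324 = +1.

+1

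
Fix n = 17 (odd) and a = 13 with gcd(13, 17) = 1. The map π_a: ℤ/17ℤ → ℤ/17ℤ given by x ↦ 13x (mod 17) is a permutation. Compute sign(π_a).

Start at x=13: 13 → 16 → 4 → 1 → 13 (one orbit).
Cycle type of π: 4×4 + 1; total 5 cycles.
Σ(ℓ_i−1) = 17−5 = 12; sign = (−1)^12 = +1.

+1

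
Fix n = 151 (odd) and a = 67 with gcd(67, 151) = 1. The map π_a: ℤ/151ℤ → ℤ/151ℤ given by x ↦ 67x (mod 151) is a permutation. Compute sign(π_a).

-1

Trace 101: π^k(101) = [101, 123, 87, 91, 57, 44, 79] for k=0..6.
π_67 has 4 disjoint cycles with lengths [50, 50, 50, 1] on {0,…,150}.
n − c = 151 − 4 = 147; sign = (−1)^147 = -1.
Check: (67/151) = -1 by Zolotarev.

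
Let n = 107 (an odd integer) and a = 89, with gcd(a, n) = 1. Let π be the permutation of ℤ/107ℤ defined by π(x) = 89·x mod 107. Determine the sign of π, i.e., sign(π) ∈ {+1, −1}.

+1

Start at x=27: 27 → 49 → 81 → 40 → 29 → 13 → 87 → … (one orbit).
Cycle type of π: 53×2 + 1; total 3 cycles.
sign(π) = (−1)^{n − #cycles} = (−1)^{107−3} = (−1)^104 = +1.
Zolotarev: (89|107) = +1, matching the cycle-count sign.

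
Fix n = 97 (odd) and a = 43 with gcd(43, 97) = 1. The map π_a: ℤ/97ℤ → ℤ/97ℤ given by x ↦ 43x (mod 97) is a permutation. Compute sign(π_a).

Trace 61: π^k(61) = [61, 4, 75, 24, 62, 47, 81] for k=0..6.
Cycle type of π: 24×4 + 1; total 5 cycles.
n − c = 97 − 5 = 92; sign = (−1)^92 = +1.
Check: (43/97) = +1 by Zolotarev.

+1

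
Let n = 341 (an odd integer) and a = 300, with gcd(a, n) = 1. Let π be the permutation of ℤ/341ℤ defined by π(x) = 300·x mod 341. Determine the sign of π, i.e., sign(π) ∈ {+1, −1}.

-1

Trace 157: π^k(157) = [157, 42, 324, 15, 67, 322, 97] for k=0..6.
Cycle lengths of π_300 on ℤ/341ℤ: [30, 30, 30, 30, 30, 30, 30, 30, 30, 30, 30, 5, 5, 1]; 14 cycles in total.
341 − 14 = 327 transpositions; sign(π) = (−1)^327 = -1.
(300|341)_J = -1 (Zolotarev's lemma cross-check).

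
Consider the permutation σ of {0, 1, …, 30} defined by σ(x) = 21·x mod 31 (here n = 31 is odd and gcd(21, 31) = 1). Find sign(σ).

Trace 14: π^k(14) = [14, 15, 5, 12, 4, 22, 28] for k=0..6.
Cycle lengths of π_21 on ℤ/31ℤ: [30, 1]; 2 cycles in total.
sign(π) = (−1)^{n − #cycles} = (−1)^{31−2} = (−1)^29 = -1.
Via Zolotarev, sign(π_{21}) = (21|31) = -1.

-1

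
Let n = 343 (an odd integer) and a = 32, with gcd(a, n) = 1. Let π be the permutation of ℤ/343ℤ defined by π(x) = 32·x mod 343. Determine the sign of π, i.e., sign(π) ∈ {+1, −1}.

Trace 109: π^k(109) = [109, 58, 141, 53, 324, 78, 95] for k=0..6.
Decompose π into cycles: lengths [147, 147, 21, 21, 3, 3, 1] (7 cycles, including the fixed point 0).
7 cycles on 343: each ℓ→(−1)^(ℓ−1), product (−1)^336 = +1.
Zolotarev: (32|343) = +1, matching the cycle-count sign.

+1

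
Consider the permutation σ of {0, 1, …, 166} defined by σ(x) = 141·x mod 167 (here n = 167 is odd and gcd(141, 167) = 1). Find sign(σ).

Start at x=54: 54 → 99 → 98 → 124 → 116 → 157 → 93 → … (one orbit).
The orbit structure of x ↦ 141x mod 167: 3 orbits of sizes [83, 83, 1].
n − c = 167 − 3 = 164; sign = (−1)^164 = +1.
Zolotarev: (141|167) = +1, matching the cycle-count sign.

+1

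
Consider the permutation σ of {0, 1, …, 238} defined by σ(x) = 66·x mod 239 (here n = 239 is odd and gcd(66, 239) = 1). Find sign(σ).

Start at x=120: 120 → 33 → 27 → 109 → 24 → 150 → 101 → … (one orbit).
The orbit structure of x ↦ 66x mod 239: 3 orbits of sizes [119, 119, 1].
sign(π) = (−1)^{n − #cycles} = (−1)^{239−3} = (−1)^236 = +1.
Zolotarev: (66|239) = +1, matching the cycle-count sign.

+1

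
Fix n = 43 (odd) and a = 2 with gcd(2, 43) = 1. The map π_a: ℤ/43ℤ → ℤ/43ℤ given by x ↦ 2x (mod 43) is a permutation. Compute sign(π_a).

-1

Trace 35: π^k(35) = [35, 27, 11, 22, 1, 2, 4] for k=0..6.
Decompose π into cycles: lengths [14, 14, 14, 1] (4 cycles, including the fixed point 0).
sign(π) = (−1)^{n − #cycles} = (−1)^{43−4} = (−1)^39 = -1.
Check: (2/43) = -1 by Zolotarev.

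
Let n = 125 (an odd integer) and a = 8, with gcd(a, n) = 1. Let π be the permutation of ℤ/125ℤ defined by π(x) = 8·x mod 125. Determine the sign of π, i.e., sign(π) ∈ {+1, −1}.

Orbit of 119 under x↦8x: [119, 77, 116, 53, 49, 17, 11]… (length divides ord_125(8)).
π_8 has 4 disjoint cycles with lengths [100, 20, 4, 1] on {0,…,124}.
Σ(ℓ_i−1) = 125−4 = 121; sign = (−1)^121 = -1.
(8|125)_J = -1 (Zolotarev's lemma cross-check).

-1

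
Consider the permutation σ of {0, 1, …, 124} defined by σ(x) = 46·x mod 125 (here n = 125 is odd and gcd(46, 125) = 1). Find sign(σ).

Trace 96: π^k(96) = [96, 41, 11, 6, 26, 71, 16] for k=0..6.
Decompose π into cycles: lengths [25, 25, 25, 25, 5, 5, 5, 5, 1, 1, 1, 1, 1] (13 cycles, including the fixed point 0).
13 cycles on 125: each ℓ→(−1)^(ℓ−1), product (−1)^112 = +1.
The Jacobi symbol (46|125) = +1 (Zolotarev) agrees.

+1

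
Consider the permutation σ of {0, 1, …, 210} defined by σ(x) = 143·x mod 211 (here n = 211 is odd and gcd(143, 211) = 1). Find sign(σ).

Orbit of 125 under x↦143x: [125, 151, 71, 25, 199, 183, 5]… (length divides ord_211(143)).
The orbit structure of x ↦ 143x mod 211: 7 orbits of sizes [35, 35, 35, 35, 35, 35, 1].
sign(π) = (−1)^{n − #cycles} = (−1)^{211−7} = (−1)^204 = +1.

+1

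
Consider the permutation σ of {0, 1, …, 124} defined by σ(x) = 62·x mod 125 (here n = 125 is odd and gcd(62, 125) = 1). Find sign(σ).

Orbit of 119 under x↦62x: [119, 3, 61, 32, 109, 8, 121]… (length divides ord_125(62)).
Cycle lengths of π_62 on ℤ/125ℤ: [100, 20, 4, 1]; 4 cycles in total.
sign(π) = (−1)^{n − #cycles} = (−1)^{125−4} = (−1)^121 = -1.

-1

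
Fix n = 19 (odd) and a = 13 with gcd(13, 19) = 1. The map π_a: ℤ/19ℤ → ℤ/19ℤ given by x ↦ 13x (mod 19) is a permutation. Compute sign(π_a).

Trace 7: π^k(7) = [7, 15, 5, 8, 9, 3, 1] for k=0..6.
Cycle lengths of π_13 on ℤ/19ℤ: [18, 1]; 2 cycles in total.
2 cycles on 19: each ℓ→(−1)^(ℓ−1), product (−1)^17 = -1.

-1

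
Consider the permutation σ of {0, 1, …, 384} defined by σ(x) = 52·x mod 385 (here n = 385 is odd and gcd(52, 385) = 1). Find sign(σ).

Orbit of 318 under x↦52x: [318, 366, 167, 214, 348, 1, 52]… (length divides ord_385(52)).
The orbit structure of x ↦ 52x mod 385: 14 orbits of sizes [60, 60, 60, 60, 30, 30, 20, 20, 12, 12, 10, 6, 4, 1].
With 14 cycles on 385 points, sign = (−1)^{385−14} = -1.
Check: (52/385) = -1 by Zolotarev.

-1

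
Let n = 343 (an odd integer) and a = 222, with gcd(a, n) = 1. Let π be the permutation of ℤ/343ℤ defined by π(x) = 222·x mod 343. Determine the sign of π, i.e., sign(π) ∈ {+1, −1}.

Trace 52: π^k(52) = [52, 225, 215, 53, 104, 107, 87] for k=0..6.
4 cycles of lengths [294, 42, 6, 1].
With 4 cycles on 343 points, sign = (−1)^{343−4} = -1.

-1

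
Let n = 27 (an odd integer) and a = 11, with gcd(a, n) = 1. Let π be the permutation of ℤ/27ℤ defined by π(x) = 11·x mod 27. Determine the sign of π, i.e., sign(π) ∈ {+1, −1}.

Trace 16: π^k(16) = [16, 14, 19, 20, 4, 17, 25] for k=0..6.
The orbit structure of x ↦ 11x mod 27: 4 orbits of sizes [18, 6, 2, 1].
Σ(ℓ_i−1) = 27−4 = 23; sign = (−1)^23 = -1.
Check: (11/27) = -1 by Zolotarev.

-1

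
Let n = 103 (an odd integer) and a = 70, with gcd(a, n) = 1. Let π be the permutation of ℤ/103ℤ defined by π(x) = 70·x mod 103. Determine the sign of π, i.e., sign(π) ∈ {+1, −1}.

Start at x=58: 58 → 43 → 23 → 65 → 18 → 24 → 32 → … (one orbit).
Cycle type of π: 102 + 1; total 2 cycles.
Σ(ℓ_i−1) = 103−2 = 101; sign = (−1)^101 = -1.
Zolotarev: (70|103) = -1, matching the cycle-count sign.

-1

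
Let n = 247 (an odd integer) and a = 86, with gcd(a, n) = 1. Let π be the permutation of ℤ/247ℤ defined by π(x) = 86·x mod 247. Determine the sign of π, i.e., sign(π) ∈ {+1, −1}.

Start at x=207: 207 → 18 → 66 → 242 → 64 → 70 → 92 → … (one orbit).
Cycle lengths of π_86 on ℤ/247ℤ: [36, 36, 36, 36, 36, 36, 18, 4, 4, 4, 1]; 11 cycles in total.
11 cycles on 247: each ℓ→(−1)^(ℓ−1), product (−1)^236 = +1.

+1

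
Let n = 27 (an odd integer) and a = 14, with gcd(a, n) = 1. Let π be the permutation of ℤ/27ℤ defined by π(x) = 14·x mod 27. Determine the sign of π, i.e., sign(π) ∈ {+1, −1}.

Start at x=25: 25 → 26 → 13 → 20 → 10 → 5 → 16 → … (one orbit).
Cycle type of π: 18 + 6 + 2 + 1; total 4 cycles.
4 cycles on 27: each ℓ→(−1)^(ℓ−1), product (−1)^23 = -1.
Via Zolotarev, sign(π_{14}) = (14|27) = -1.

-1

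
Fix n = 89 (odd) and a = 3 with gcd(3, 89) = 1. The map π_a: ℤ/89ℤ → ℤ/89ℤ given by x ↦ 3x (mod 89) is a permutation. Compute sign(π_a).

-1

Trace 14: π^k(14) = [14, 42, 37, 22, 66, 20, 60] for k=0..6.
π_3 has 2 disjoint cycles with lengths [88, 1] on {0,…,88}.
With 2 cycles on 89 points, sign = (−1)^{89−2} = -1.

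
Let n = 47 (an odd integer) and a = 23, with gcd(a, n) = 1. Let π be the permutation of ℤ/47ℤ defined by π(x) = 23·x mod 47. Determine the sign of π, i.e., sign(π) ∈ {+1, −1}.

Start at x=45: 45 → 1 → 23 → 12 → 41 → 3 → 22 → … (one orbit).
Cycle lengths of π_23 on ℤ/47ℤ: [46, 1]; 2 cycles in total.
n − c = 47 − 2 = 45; sign = (−1)^45 = -1.
Via Zolotarev, sign(π_{23}) = (23|47) = -1.

-1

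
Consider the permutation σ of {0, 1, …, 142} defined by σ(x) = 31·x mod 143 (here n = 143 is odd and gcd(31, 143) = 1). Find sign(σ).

-1

Orbit of 64 under x↦31x: [64, 125, 14, 5, 12, 86, 92]… (length divides ord_143(31)).
12 cycles of lengths [20, 20, 20, 20, 20, 20, 5, 5, 4, 4, 4, 1].
Σ(ℓ_i−1) = 143−12 = 131; sign = (−1)^131 = -1.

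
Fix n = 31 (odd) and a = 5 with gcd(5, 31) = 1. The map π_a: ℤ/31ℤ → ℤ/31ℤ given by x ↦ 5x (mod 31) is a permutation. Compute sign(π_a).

+1

Orbit of 5 under x↦5x: [5, 25, 1]… (length divides ord_31(5)).
π_5 has 11 disjoint cycles with lengths [3, 3, 3, 3, 3, 3, 3, 3, 3, 3, 1] on {0,…,30}.
Σ(ℓ_i−1) = 31−11 = 20; sign = (−1)^20 = +1.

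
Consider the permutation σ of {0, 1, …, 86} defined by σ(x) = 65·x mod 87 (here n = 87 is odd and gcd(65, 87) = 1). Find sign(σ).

-1

Start at x=49: 49 → 53 → 52 → 74 → 25 → 59 → 7 → … (one orbit).
π_65 has 10 disjoint cycles with lengths [14, 14, 14, 14, 7, 7, 7, 7, 2, 1] on {0,…,86}.
87 − 10 = 77 transpositions; sign(π) = (−1)^77 = -1.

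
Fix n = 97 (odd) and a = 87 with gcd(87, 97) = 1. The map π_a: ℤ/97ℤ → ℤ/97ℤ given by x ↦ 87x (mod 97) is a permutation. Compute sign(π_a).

Trace 55: π^k(55) = [55, 32, 68, 96, 10, 94, 30] for k=0..6.
Decompose π into cycles: lengths [96, 1] (2 cycles, including the fixed point 0).
2 cycles on 97: each ℓ→(−1)^(ℓ−1), product (−1)^95 = -1.
The Jacobi symbol (87|97) = -1 (Zolotarev) agrees.

-1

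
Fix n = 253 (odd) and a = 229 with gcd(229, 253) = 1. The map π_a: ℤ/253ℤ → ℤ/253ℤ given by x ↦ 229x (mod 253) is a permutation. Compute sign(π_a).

Orbit of 91 under x↦229x: [91, 93, 45, 185, 114, 47, 137]… (length divides ord_253(229)).
Cycle type of π: 10×22 + 5×2 + 2×11 + 1; total 36 cycles.
36 cycles on 253: each ℓ→(−1)^(ℓ−1), product (−1)^217 = -1.
Check: (229/253) = -1 by Zolotarev.

-1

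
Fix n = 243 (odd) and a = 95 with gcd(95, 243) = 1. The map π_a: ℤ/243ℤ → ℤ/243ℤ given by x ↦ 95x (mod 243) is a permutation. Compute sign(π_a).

-1

Start at x=22: 22 → 146 → 19 → 104 → 160 → 134 → 94 → … (one orbit).
6 cycles of lengths [162, 54, 18, 6, 2, 1].
6 cycles on 243: each ℓ→(−1)^(ℓ−1), product (−1)^237 = -1.
The Jacobi symbol (95|243) = -1 (Zolotarev) agrees.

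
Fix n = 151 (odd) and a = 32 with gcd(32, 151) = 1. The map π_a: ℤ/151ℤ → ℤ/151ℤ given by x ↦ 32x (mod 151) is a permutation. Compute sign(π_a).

+1

Orbit of 118 under x↦32x: [118, 1, 32]… (length divides ord_151(32)).
Cycle type of π: 3×50 + 1; total 51 cycles.
151 − 51 = 100 transpositions; sign(π) = (−1)^100 = +1.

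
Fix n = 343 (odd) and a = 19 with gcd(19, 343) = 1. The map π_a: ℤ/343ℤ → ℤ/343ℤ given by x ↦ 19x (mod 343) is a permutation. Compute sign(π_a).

Start at x=1: 1 → 19 → 18 → 342 → 324 → 325 → 1 (one orbit).
Cycle type of π: 6×57 + 1; total 58 cycles.
343 − 58 = 285 transpositions; sign(π) = (−1)^285 = -1.
The Jacobi symbol (19|343) = -1 (Zolotarev) agrees.

-1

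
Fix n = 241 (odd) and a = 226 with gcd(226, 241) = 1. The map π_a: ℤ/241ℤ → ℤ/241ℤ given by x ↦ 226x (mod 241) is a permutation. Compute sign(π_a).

+1

Trace 240: π^k(240) = [240, 15, 16, 1, 226, 225] for k=0..5.
41 cycles of lengths [6, 6, 6, 6, 6, 6, 6, 6, 6, 6, 6, 6, 6, 6, 6, 6, 6, 6, 6, 6, 6, 6, 6, 6, 6, 6, 6, 6, 6, 6, 6, 6, 6, 6, 6, 6, 6, 6, 6, 6, 1].
sign(π) = (−1)^{n − #cycles} = (−1)^{241−41} = (−1)^200 = +1.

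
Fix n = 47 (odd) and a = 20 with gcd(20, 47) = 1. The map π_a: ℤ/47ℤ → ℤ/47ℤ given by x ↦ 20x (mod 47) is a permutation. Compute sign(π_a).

-1

Trace 41: π^k(41) = [41, 21, 44, 34, 22, 17, 11] for k=0..6.
Cycle type of π: 46 + 1; total 2 cycles.
47 − 2 = 45 transpositions; sign(π) = (−1)^45 = -1.
Via Zolotarev, sign(π_{20}) = (20|47) = -1.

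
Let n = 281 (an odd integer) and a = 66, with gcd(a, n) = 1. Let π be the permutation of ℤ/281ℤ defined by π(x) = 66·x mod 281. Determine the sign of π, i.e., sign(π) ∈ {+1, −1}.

Trace 125: π^k(125) = [125, 101, 203, 191, 242, 236, 121] for k=0..6.
Decompose π into cycles: lengths [140, 140, 1] (3 cycles, including the fixed point 0).
With 3 cycles on 281 points, sign = (−1)^{281−3} = +1.

+1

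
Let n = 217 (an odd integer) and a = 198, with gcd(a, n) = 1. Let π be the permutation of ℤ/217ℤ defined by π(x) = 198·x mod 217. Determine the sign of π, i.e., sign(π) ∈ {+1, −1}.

-1

Orbit of 205 under x↦198x: [205, 11, 8, 65, 67, 29, 100]… (length divides ord_217(198)).
Decompose π into cycles: lengths [30, 30, 30, 30, 30, 30, 30, 3, 3, 1] (10 cycles, including the fixed point 0).
Σ(ℓ_i−1) = 217−10 = 207; sign = (−1)^207 = -1.
Zolotarev: (198|217) = -1, matching the cycle-count sign.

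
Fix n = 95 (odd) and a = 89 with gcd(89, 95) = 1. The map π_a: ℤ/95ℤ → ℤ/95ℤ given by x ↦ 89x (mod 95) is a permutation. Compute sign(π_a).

-1

Orbit of 6 under x↦89x: [6, 59, 26, 34, 81, 84, 66]… (length divides ord_95(89)).
Cycle lengths of π_89 on ℤ/95ℤ: [18, 18, 18, 18, 18, 2, 2, 1]; 8 cycles in total.
8 cycles on 95: each ℓ→(−1)^(ℓ−1), product (−1)^87 = -1.
The Jacobi symbol (89|95) = -1 (Zolotarev) agrees.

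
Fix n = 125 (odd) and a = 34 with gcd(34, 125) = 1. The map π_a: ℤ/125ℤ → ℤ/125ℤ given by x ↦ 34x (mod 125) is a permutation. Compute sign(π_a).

+1

Start at x=116: 116 → 69 → 96 → 14 → 101 → 59 → 6 → … (one orbit).
π_34 has 7 disjoint cycles with lengths [50, 50, 10, 10, 2, 2, 1] on {0,…,124}.
Σ(ℓ_i−1) = 125−7 = 118; sign = (−1)^118 = +1.
Check: (34/125) = +1 by Zolotarev.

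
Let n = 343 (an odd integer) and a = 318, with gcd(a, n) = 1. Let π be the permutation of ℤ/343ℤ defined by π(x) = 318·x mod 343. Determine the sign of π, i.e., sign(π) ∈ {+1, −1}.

-1

Trace 37: π^k(37) = [37, 104, 144, 173, 134, 80, 58] for k=0..6.
The orbit structure of x ↦ 318x mod 343: 4 orbits of sizes [294, 42, 6, 1].
Σ(ℓ_i−1) = 343−4 = 339; sign = (−1)^339 = -1.
Check: (318/343) = -1 by Zolotarev.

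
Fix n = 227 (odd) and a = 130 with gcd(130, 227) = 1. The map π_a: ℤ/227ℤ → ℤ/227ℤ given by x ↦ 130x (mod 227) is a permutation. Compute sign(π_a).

-1

Start at x=15: 15 → 134 → 168 → 48 → 111 → 129 → 199 → … (one orbit).
Cycle type of π: 226 + 1; total 2 cycles.
Σ(ℓ_i−1) = 227−2 = 225; sign = (−1)^225 = -1.
Via Zolotarev, sign(π_{130}) = (130|227) = -1.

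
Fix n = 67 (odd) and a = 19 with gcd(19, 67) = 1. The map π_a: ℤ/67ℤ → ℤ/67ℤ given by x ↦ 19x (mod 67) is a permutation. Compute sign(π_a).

+1

Orbit of 23 under x↦19x: [23, 35, 62, 39, 4, 9, 37]… (length divides ord_67(19)).
Cycle lengths of π_19 on ℤ/67ℤ: [33, 33, 1]; 3 cycles in total.
3 cycles on 67: each ℓ→(−1)^(ℓ−1), product (−1)^64 = +1.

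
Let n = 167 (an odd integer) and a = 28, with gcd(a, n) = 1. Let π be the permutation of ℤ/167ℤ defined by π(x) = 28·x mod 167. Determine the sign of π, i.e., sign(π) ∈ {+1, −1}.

Trace 32: π^k(32) = [32, 61, 38, 62, 66, 11, 141] for k=0..6.
Decompose π into cycles: lengths [83, 83, 1] (3 cycles, including the fixed point 0).
3 cycles on 167: each ℓ→(−1)^(ℓ−1), product (−1)^164 = +1.
The Jacobi symbol (28|167) = +1 (Zolotarev) agrees.

+1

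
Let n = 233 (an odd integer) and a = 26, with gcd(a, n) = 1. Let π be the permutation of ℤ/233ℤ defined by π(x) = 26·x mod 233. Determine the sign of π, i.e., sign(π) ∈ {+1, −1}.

Orbit of 225 under x↦26x: [225, 25, 184, 124, 195, 177, 175]… (length divides ord_233(26)).
Decompose π into cycles: lengths [116, 116, 1] (3 cycles, including the fixed point 0).
With 3 cycles on 233 points, sign = (−1)^{233−3} = +1.
Via Zolotarev, sign(π_{26}) = (26|233) = +1.

+1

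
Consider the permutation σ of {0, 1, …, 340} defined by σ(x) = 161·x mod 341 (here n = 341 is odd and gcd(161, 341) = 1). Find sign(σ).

Start at x=150: 150 → 280 → 68 → 36 → 340 → 180 → 336 → … (one orbit).
Decompose π into cycles: lengths [30, 30, 30, 30, 30, 30, 30, 30, 30, 30, 10, 6, 6, 6, 6, 6, 1] (17 cycles, including the fixed point 0).
n − c = 341 − 17 = 324; sign = (−1)^324 = +1.

+1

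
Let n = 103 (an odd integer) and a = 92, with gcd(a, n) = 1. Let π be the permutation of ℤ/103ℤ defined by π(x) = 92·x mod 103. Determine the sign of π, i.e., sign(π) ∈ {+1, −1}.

Trace 2: π^k(2) = [2, 81, 36, 16, 30, 82, 25] for k=0..6.
π_92 has 3 disjoint cycles with lengths [51, 51, 1] on {0,…,102}.
3 cycles on 103: each ℓ→(−1)^(ℓ−1), product (−1)^100 = +1.
Check: (92/103) = +1 by Zolotarev.

+1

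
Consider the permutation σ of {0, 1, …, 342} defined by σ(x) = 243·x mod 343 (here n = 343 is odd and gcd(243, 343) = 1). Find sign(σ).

Start at x=233: 233 → 24 → 1 → 243 → 53 → 188 → 65 → … (one orbit).
4 cycles of lengths [294, 42, 6, 1].
n − c = 343 − 4 = 339; sign = (−1)^339 = -1.

-1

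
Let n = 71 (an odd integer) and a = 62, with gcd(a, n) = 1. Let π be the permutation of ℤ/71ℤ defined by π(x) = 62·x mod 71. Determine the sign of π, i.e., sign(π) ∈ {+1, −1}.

-1

Start at x=8: 8 → 70 → 9 → 61 → 19 → 42 → 48 → … (one orbit).
Decompose π into cycles: lengths [70, 1] (2 cycles, including the fixed point 0).
2 cycles on 71: each ℓ→(−1)^(ℓ−1), product (−1)^69 = -1.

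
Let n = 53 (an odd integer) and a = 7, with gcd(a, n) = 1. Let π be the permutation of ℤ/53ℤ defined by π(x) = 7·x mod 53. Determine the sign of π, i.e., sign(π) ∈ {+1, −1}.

+1

Trace 43: π^k(43) = [43, 36, 40, 15, 52, 46, 4] for k=0..6.
Cycle type of π: 26×2 + 1; total 3 cycles.
3 cycles on 53: each ℓ→(−1)^(ℓ−1), product (−1)^50 = +1.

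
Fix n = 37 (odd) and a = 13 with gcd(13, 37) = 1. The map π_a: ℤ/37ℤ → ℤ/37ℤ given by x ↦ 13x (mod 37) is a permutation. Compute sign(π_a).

Start at x=29: 29 → 7 → 17 → 36 → 24 → 16 → 23 → … (one orbit).
The orbit structure of x ↦ 13x mod 37: 2 orbits of sizes [36, 1].
n − c = 37 − 2 = 35; sign = (−1)^35 = -1.
Check: (13/37) = -1 by Zolotarev.

-1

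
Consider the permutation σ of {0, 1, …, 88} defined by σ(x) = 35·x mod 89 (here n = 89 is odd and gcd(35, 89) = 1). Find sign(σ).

-1

Orbit of 55 under x↦35x: [55, 56, 2, 70, 47, 43, 81]… (length divides ord_89(35)).
Cycle lengths of π_35 on ℤ/89ℤ: [88, 1]; 2 cycles in total.
n − c = 89 − 2 = 87; sign = (−1)^87 = -1.
The Jacobi symbol (35|89) = -1 (Zolotarev) agrees.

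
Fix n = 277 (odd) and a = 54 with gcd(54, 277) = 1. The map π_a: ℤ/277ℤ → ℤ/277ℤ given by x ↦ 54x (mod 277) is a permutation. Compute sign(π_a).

-1

Orbit of 164 under x↦54x: [164, 269, 122, 217, 84, 104, 76]… (length divides ord_277(54)).
π_54 has 4 disjoint cycles with lengths [92, 92, 92, 1] on {0,…,276}.
4 cycles on 277: each ℓ→(−1)^(ℓ−1), product (−1)^273 = -1.
Check: (54/277) = -1 by Zolotarev.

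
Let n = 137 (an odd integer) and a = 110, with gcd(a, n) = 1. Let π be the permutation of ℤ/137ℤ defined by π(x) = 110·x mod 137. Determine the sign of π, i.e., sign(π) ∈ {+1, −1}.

Start at x=84: 84 → 61 → 134 → 81 → 5 → 2 → 83 → … (one orbit).
Decompose π into cycles: lengths [136, 1] (2 cycles, including the fixed point 0).
sign(π) = (−1)^{n − #cycles} = (−1)^{137−2} = (−1)^135 = -1.
The Jacobi symbol (110|137) = -1 (Zolotarev) agrees.

-1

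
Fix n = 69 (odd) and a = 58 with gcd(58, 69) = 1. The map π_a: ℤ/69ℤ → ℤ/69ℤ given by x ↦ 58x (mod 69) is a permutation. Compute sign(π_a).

+1

Trace 52: π^k(52) = [52, 49, 13, 64, 55, 16, 31] for k=0..6.
Cycle lengths of π_58 on ℤ/69ℤ: [11, 11, 11, 11, 11, 11, 1, 1, 1]; 9 cycles in total.
With 9 cycles on 69 points, sign = (−1)^{69−9} = +1.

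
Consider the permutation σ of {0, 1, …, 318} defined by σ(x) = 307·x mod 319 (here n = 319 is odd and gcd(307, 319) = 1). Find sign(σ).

Start at x=186: 186 → 1 → 307 → 144 → 186 (one orbit).
Cycle lengths of π_307 on ℤ/319ℤ: [4, 4, 4, 4, 4, 4, 4, 4, 4, 4, 4, 4, 4, 4, 4, 4, 4, 4, 4, 4, 4, 4, 4, 4, 4, 4, 4, 4, 4, 4, 4, 4, 4, 4, 4, 4, 4, 4, 4, 4, 4, 4, 4, 4, 4, 4, 4, 4, 4, 4, 4, 4, 4, 4, 4, 4, 4, 4, 4, 4, 4, 4, 4, 4, 4, 4, 4, 4, 4, 4, 4, 4, 4, 4, 4, 4, 4, 2, 2, 2, 2, 2, 1]; 83 cycles in total.
Σ(ℓ_i−1) = 319−83 = 236; sign = (−1)^236 = +1.

+1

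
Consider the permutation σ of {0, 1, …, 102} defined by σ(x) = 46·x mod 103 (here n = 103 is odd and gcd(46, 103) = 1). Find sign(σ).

Start at x=1: 1 → 46 → 56 → 1 (one orbit).
Cycle type of π: 3×34 + 1; total 35 cycles.
With 35 cycles on 103 points, sign = (−1)^{103−35} = +1.
Via Zolotarev, sign(π_{46}) = (46|103) = +1.

+1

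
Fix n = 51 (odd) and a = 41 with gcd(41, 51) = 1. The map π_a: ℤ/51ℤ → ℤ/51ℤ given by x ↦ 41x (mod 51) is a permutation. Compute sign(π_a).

+1

Orbit of 23 under x↦41x: [23, 25, 5, 1, 41, 49, 20]… (length divides ord_51(41)).
The orbit structure of x ↦ 41x mod 51: 5 orbits of sizes [16, 16, 16, 2, 1].
51 − 5 = 46 transpositions; sign(π) = (−1)^46 = +1.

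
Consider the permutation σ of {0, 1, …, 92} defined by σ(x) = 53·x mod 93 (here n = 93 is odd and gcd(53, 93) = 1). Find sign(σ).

+1

Trace 70: π^k(70) = [70, 83, 28, 89, 67, 17, 64] for k=0..6.
The orbit structure of x ↦ 53x mod 93: 5 orbits of sizes [30, 30, 30, 2, 1].
5 cycles on 93: each ℓ→(−1)^(ℓ−1), product (−1)^88 = +1.
Check: (53/93) = +1 by Zolotarev.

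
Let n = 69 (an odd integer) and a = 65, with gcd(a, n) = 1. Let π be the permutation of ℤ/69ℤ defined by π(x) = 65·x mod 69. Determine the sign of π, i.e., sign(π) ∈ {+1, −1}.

+1

Trace 53: π^k(53) = [53, 64, 20, 58, 44, 31, 14] for k=0..6.
Decompose π into cycles: lengths [22, 22, 22, 2, 1] (5 cycles, including the fixed point 0).
69 − 5 = 64 transpositions; sign(π) = (−1)^64 = +1.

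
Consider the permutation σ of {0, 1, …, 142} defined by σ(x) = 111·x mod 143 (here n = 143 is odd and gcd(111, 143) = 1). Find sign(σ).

-1

Trace 122: π^k(122) = [122, 100, 89, 12, 45, 133, 34] for k=0..6.
The orbit structure of x ↦ 111x mod 143: 22 orbits of sizes [12, 12, 12, 12, 12, 12, 12, 12, 12, 12, 12, 1, 1, 1, 1, 1, 1, 1, 1, 1, 1, 1].
Σ(ℓ_i−1) = 143−22 = 121; sign = (−1)^121 = -1.
Zolotarev: (111|143) = -1, matching the cycle-count sign.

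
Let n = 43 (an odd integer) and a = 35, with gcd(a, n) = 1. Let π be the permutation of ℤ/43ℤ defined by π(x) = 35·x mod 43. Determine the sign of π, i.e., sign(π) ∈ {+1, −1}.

Start at x=4: 4 → 11 → 41 → 16 → 1 → 35 → 21 → 4 (one orbit).
7 cycles of lengths [7, 7, 7, 7, 7, 7, 1].
Σ(ℓ_i−1) = 43−7 = 36; sign = (−1)^36 = +1.

+1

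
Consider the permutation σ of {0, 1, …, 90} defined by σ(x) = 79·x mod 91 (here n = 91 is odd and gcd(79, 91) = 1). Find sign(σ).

+1

Trace 79: π^k(79) = [79, 53, 1] for k=0..2.
The orbit structure of x ↦ 79x mod 91: 39 orbits of sizes [3, 3, 3, 3, 3, 3, 3, 3, 3, 3, 3, 3, 3, 3, 3, 3, 3, 3, 3, 3, 3, 3, 3, 3, 3, 3, 1, 1, 1, 1, 1, 1, 1, 1, 1, 1, 1, 1, 1].
sign(π) = (−1)^{n − #cycles} = (−1)^{91−39} = (−1)^52 = +1.
The Jacobi symbol (79|91) = +1 (Zolotarev) agrees.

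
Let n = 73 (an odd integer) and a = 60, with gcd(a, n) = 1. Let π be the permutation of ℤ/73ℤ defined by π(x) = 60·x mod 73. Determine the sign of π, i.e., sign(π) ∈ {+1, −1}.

Start at x=23: 23 → 66 → 18 → 58 → 49 → 20 → 32 → … (one orbit).
Cycle type of π: 72 + 1; total 2 cycles.
n − c = 73 − 2 = 71; sign = (−1)^71 = -1.

-1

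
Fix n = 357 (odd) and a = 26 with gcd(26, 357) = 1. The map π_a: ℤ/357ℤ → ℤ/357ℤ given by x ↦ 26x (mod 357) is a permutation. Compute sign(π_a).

Orbit of 59 under x↦26x: [59, 106, 257, 256, 230, 268, 185]… (length divides ord_357(26)).
Cycle lengths of π_26 on ℤ/357ℤ: [24, 24, 24, 24, 24, 24, 24, 24, 24, 24, 24, 24, 8, 8, 8, 8, 8, 8, 6, 6, 6, 2, 1]; 23 cycles in total.
23 cycles on 357: each ℓ→(−1)^(ℓ−1), product (−1)^334 = +1.

+1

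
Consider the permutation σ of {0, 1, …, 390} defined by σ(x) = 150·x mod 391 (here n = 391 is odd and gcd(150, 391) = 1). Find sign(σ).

Orbit of 165 under x↦150x: [165, 117, 346, 288, 190, 348, 197]… (length divides ord_391(150)).
Cycle lengths of π_150 on ℤ/391ℤ: [176, 176, 16, 11, 11, 1]; 6 cycles in total.
Σ(ℓ_i−1) = 391−6 = 385; sign = (−1)^385 = -1.
Via Zolotarev, sign(π_{150}) = (150|391) = -1.

-1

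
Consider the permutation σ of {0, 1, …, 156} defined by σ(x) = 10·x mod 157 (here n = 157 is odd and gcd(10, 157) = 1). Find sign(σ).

+1

Trace 44: π^k(44) = [44, 126, 4, 40, 86, 75, 122] for k=0..6.
3 cycles of lengths [78, 78, 1].
157 − 3 = 154 transpositions; sign(π) = (−1)^154 = +1.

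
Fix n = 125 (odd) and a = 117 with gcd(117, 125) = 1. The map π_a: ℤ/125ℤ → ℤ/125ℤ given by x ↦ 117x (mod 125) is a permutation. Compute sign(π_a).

-1

Start at x=124: 124 → 8 → 61 → 12 → 29 → 18 → 106 → … (one orbit).
The orbit structure of x ↦ 117x mod 125: 4 orbits of sizes [100, 20, 4, 1].
125 − 4 = 121 transpositions; sign(π) = (−1)^121 = -1.
Check: (117/125) = -1 by Zolotarev.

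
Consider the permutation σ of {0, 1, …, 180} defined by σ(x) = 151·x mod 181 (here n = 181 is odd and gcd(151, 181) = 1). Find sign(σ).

Orbit of 154 under x↦151x: [154, 86, 135, 113, 49, 159, 117]… (length divides ord_181(151)).
π_151 has 4 disjoint cycles with lengths [60, 60, 60, 1] on {0,…,180}.
sign(π) = (−1)^{n − #cycles} = (−1)^{181−4} = (−1)^177 = -1.
The Jacobi symbol (151|181) = -1 (Zolotarev) agrees.

-1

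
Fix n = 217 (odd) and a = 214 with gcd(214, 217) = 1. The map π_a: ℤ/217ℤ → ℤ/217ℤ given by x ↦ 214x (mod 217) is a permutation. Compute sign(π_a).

+1

Start at x=200: 200 → 51 → 64 → 25 → 142 → 8 → 193 → … (one orbit).
Cycle lengths of π_214 on ℤ/217ℤ: [15, 15, 15, 15, 15, 15, 15, 15, 15, 15, 15, 15, 15, 15, 3, 3, 1]; 17 cycles in total.
sign(π) = (−1)^{n − #cycles} = (−1)^{217−17} = (−1)^200 = +1.
The Jacobi symbol (214|217) = +1 (Zolotarev) agrees.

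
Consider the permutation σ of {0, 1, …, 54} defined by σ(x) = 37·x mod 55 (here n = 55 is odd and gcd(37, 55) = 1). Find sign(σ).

-1

Orbit of 37 under x↦37x: [37, 49, 53, 36, 12, 4, 38]… (length divides ord_55(37)).
Decompose π into cycles: lengths [20, 20, 5, 5, 4, 1] (6 cycles, including the fixed point 0).
Σ(ℓ_i−1) = 55−6 = 49; sign = (−1)^49 = -1.
Zolotarev: (37|55) = -1, matching the cycle-count sign.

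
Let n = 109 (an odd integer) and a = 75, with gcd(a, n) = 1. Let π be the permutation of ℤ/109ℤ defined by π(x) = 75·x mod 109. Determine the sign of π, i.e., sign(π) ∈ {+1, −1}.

+1

Start at x=27: 27 → 63 → 38 → 16 → 1 → 75 → 66 → … (one orbit).
π_75 has 13 disjoint cycles with lengths [9, 9, 9, 9, 9, 9, 9, 9, 9, 9, 9, 9, 1] on {0,…,108}.
With 13 cycles on 109 points, sign = (−1)^{109−13} = +1.
Via Zolotarev, sign(π_{75}) = (75|109) = +1.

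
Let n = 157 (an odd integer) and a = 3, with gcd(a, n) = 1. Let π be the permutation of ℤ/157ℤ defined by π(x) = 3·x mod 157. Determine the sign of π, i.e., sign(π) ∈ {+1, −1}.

Start at x=68: 68 → 47 → 141 → 109 → 13 → 39 → 117 → … (one orbit).
Decompose π into cycles: lengths [78, 78, 1] (3 cycles, including the fixed point 0).
With 3 cycles on 157 points, sign = (−1)^{157−3} = +1.
Zolotarev: (3|157) = +1, matching the cycle-count sign.

+1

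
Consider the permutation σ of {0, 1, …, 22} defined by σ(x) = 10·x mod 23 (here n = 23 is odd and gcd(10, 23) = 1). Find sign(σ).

Start at x=2: 2 → 20 → 16 → 22 → 13 → 15 → 12 → … (one orbit).
Cycle type of π: 22 + 1; total 2 cycles.
sign(π) = (−1)^{n − #cycles} = (−1)^{23−2} = (−1)^21 = -1.
(10|23)_J = -1 (Zolotarev's lemma cross-check).

-1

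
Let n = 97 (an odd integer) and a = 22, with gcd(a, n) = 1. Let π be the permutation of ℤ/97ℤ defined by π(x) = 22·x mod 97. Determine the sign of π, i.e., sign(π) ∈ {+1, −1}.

Trace 75: π^k(75) = [75, 1, 22, 96] for k=0..3.
Decompose π into cycles: lengths [4, 4, 4, 4, 4, 4, 4, 4, 4, 4, 4, 4, 4, 4, 4, 4, 4, 4, 4, 4, 4, 4, 4, 4, 1] (25 cycles, including the fixed point 0).
sign(π) = (−1)^{n − #cycles} = (−1)^{97−25} = (−1)^72 = +1.
Check: (22/97) = +1 by Zolotarev.

+1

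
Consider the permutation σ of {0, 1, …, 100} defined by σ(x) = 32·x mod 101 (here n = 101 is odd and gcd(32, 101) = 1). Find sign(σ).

-1

Trace 60: π^k(60) = [60, 1, 32, 14, 44, 95, 10] for k=0..6.
The orbit structure of x ↦ 32x mod 101: 6 orbits of sizes [20, 20, 20, 20, 20, 1].
sign(π) = (−1)^{n − #cycles} = (−1)^{101−6} = (−1)^95 = -1.
Zolotarev: (32|101) = -1, matching the cycle-count sign.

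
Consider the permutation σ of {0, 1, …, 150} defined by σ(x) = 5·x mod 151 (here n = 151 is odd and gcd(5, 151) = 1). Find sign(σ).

Orbit of 22 under x↦5x: [22, 110, 97, 32, 9, 45, 74]… (length divides ord_151(5)).
Decompose π into cycles: lengths [75, 75, 1] (3 cycles, including the fixed point 0).
With 3 cycles on 151 points, sign = (−1)^{151−3} = +1.
Zolotarev: (5|151) = +1, matching the cycle-count sign.

+1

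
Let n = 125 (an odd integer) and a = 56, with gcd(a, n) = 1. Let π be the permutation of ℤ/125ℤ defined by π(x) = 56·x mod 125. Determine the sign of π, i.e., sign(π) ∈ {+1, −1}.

Trace 31: π^k(31) = [31, 111, 91, 96, 1, 56, 11] for k=0..6.
π_56 has 13 disjoint cycles with lengths [25, 25, 25, 25, 5, 5, 5, 5, 1, 1, 1, 1, 1] on {0,…,124}.
sign(π) = (−1)^{n − #cycles} = (−1)^{125−13} = (−1)^112 = +1.
(56|125)_J = +1 (Zolotarev's lemma cross-check).

+1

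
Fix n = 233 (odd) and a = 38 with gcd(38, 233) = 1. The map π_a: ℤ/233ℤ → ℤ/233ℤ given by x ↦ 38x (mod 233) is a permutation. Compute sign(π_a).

Orbit of 175 under x↦38x: [175, 126, 128, 204, 63, 64, 102]… (length divides ord_233(38)).
9 cycles of lengths [29, 29, 29, 29, 29, 29, 29, 29, 1].
sign(π) = (−1)^{n − #cycles} = (−1)^{233−9} = (−1)^224 = +1.

+1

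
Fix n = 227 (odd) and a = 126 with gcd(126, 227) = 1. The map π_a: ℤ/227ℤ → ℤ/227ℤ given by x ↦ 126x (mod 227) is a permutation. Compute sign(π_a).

Orbit of 114 under x↦126x: [114, 63, 220, 26, 98, 90, 217]… (length divides ord_227(126)).
The orbit structure of x ↦ 126x mod 227: 2 orbits of sizes [226, 1].
Σ(ℓ_i−1) = 227−2 = 225; sign = (−1)^225 = -1.

-1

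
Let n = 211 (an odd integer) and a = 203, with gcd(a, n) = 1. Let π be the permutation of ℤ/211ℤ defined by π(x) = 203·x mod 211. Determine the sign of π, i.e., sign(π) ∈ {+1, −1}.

Orbit of 113 under x↦203x: [113, 151, 58, 169, 125, 55, 193]… (length divides ord_211(203)).
Decompose π into cycles: lengths [35, 35, 35, 35, 35, 35, 1] (7 cycles, including the fixed point 0).
Σ(ℓ_i−1) = 211−7 = 204; sign = (−1)^204 = +1.

+1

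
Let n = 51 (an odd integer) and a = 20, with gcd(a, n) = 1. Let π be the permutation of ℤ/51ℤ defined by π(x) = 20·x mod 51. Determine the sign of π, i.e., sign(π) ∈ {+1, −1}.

+1

Orbit of 25 under x↦20x: [25, 41, 4, 29, 19, 23, 1]… (length divides ord_51(20)).
Cycle lengths of π_20 on ℤ/51ℤ: [16, 16, 16, 2, 1]; 5 cycles in total.
With 5 cycles on 51 points, sign = (−1)^{51−5} = +1.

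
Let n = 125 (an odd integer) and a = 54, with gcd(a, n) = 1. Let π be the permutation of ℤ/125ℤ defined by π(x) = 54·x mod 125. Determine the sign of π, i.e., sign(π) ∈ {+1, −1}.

+1

Start at x=71: 71 → 84 → 36 → 69 → 101 → 79 → 16 → … (one orbit).
Cycle type of π: 50×2 + 10×2 + 2×2 + 1; total 7 cycles.
7 cycles on 125: each ℓ→(−1)^(ℓ−1), product (−1)^118 = +1.
The Jacobi symbol (54|125) = +1 (Zolotarev) agrees.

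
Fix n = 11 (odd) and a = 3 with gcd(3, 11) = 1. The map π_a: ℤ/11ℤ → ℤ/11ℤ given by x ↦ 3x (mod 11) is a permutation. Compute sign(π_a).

Trace 4: π^k(4) = [4, 1, 3, 9, 5] for k=0..4.
Cycle type of π: 5×2 + 1; total 3 cycles.
11 − 3 = 8 transpositions; sign(π) = (−1)^8 = +1.

+1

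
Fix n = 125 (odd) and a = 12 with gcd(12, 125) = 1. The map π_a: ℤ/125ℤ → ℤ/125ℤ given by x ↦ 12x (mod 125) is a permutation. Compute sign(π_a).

-1

Start at x=119: 119 → 53 → 11 → 7 → 84 → 8 → 96 → … (one orbit).
Cycle lengths of π_12 on ℤ/125ℤ: [100, 20, 4, 1]; 4 cycles in total.
Σ(ℓ_i−1) = 125−4 = 121; sign = (−1)^121 = -1.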